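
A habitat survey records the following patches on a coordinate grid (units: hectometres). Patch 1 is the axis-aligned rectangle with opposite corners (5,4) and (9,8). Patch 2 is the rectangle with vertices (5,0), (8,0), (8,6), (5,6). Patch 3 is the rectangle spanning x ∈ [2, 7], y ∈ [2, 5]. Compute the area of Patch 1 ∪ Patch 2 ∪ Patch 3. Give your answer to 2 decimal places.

37.00

By inclusion–exclusion:
Individual areas: |Patch 1| = 16, |Patch 2| = 18, |Patch 3| = 15.
|Patch 1∩Patch 2|: x∈[5,8], y∈[4,6] → 3·2 = 6.
|Patch 1∩Patch 3|: x∈[5,7], y∈[4,5] → 2·1 = 2.
|Patch 2∩Patch 3|: x∈[5,7], y∈[2,5] → 2·3 = 6.
|Patch 1∩Patch 2∩Patch 3| = 2.
|Patch 1 ∪ Patch 2 ∪ Patch 3| = 49 − 14 + 2 = 37.00.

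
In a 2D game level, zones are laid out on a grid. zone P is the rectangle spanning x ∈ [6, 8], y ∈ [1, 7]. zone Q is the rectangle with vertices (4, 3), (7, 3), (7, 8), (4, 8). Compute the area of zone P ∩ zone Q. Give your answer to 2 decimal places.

|zone P∩zone Q|: x∈[6,7], y∈[3,7] → 1·4 = 4.

4.00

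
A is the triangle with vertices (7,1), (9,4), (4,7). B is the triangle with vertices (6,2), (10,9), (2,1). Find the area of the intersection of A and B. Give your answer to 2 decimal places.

The intersection is the polygon with vertices (7.617,4.83), (6.267,2.467), (5.333,4.333), (6.5,5.5).
By the shoelace formula its area is 3.41.

3.41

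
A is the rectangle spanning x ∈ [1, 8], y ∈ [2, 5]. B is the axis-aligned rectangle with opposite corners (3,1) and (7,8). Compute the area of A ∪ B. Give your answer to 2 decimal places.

By inclusion–exclusion:
Individual areas: |A| = 21, |B| = 28.
|A∩B|: x∈[3,7], y∈[2,5] → 4·3 = 12.
|A ∪ B| = 49 − 12 = 37.00.

37.00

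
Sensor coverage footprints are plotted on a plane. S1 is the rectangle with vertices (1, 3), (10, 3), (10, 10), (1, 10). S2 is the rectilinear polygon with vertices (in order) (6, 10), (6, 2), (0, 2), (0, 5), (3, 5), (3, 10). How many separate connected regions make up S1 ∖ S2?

S1 ∖ S2 splits into 2 disjoint pieces (area 28, area 10).

2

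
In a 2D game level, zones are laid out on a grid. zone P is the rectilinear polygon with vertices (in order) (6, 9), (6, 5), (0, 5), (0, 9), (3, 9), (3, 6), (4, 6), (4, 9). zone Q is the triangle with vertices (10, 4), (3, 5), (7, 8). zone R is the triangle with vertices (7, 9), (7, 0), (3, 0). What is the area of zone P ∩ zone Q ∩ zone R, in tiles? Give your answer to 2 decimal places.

0.68

The intersection is the polygon with vertices (5.222,5), (6,6.75), (6,5).
By the shoelace formula its area is 0.68.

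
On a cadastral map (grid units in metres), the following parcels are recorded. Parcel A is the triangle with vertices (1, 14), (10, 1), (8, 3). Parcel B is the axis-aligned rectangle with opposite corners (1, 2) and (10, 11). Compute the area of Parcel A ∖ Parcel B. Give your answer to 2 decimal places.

0.41

|Parcel A| = 4, |Parcel A∩Parcel B| = 3.5944.
|Parcel A ∖ Parcel B| = |Parcel A| − |Parcel A∩Parcel B| = 4 − 3.5944 = 0.41.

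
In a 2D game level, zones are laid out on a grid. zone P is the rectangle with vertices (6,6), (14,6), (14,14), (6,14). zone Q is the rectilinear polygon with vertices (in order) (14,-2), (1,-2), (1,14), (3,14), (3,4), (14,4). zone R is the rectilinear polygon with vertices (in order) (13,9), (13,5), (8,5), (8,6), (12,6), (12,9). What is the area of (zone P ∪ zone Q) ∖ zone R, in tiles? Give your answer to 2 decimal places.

|zone P ∪ zone Q| = 162.
|(zone P ∪ zone Q) ∩ zone R| = 3.
|(zone P ∪ zone Q) ∖ zone R| = 162 − 3 = 159.00.

159.00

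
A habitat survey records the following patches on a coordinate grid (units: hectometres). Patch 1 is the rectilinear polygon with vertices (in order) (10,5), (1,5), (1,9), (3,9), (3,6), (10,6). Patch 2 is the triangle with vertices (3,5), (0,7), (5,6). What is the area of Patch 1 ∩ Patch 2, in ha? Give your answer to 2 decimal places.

2.87

The intersection is the polygon with vertices (1,6.8), (3,6.4), (3,6), (5,6), (3,5), (1,6.333).
By the shoelace formula its area is 2.87.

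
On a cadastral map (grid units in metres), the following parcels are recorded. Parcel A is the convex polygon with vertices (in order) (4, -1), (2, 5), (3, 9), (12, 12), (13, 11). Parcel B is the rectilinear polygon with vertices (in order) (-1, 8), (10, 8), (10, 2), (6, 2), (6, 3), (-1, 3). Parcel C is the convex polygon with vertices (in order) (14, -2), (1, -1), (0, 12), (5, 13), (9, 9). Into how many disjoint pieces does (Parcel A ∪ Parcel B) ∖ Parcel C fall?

(Parcel A ∪ Parcel B) ∖ Parcel C splits into 2 disjoint pieces (area 7.5, area 12.6).

2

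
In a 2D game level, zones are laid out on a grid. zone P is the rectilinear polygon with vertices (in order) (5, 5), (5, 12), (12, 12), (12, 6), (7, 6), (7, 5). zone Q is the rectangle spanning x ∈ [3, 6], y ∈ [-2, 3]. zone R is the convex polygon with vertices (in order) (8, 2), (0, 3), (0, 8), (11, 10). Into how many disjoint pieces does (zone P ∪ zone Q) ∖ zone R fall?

(zone P ∪ zone Q) ∖ zone R splits into 2 disjoint pieces (area 24.2727, area 13.3125).

2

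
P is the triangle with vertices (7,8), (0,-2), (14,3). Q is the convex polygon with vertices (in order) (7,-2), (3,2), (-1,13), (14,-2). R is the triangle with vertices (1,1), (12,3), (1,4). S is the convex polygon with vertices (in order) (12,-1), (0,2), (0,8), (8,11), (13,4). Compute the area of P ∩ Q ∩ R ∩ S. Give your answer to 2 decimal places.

8.97

The intersection is the polygon with vertices (3.538,1.462), (3,2), (2.932,2.188), (4.008,3.727), (8.7,3.3), (9.461,2.538).
By the shoelace formula its area is 8.97.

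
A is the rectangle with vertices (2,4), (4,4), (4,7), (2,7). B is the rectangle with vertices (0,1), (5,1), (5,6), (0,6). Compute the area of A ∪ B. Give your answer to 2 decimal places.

By inclusion–exclusion:
Individual areas: |A| = 6, |B| = 25.
|A∩B|: x∈[2,4], y∈[4,6] → 2·2 = 4.
|A ∪ B| = 31 − 4 = 27.00.

27.00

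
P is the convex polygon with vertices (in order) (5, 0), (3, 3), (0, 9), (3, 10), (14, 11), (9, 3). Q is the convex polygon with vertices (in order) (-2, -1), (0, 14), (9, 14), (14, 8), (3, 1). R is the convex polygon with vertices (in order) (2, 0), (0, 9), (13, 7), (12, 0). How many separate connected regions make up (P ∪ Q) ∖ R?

1

(P ∪ Q) ∖ R is a single connected region.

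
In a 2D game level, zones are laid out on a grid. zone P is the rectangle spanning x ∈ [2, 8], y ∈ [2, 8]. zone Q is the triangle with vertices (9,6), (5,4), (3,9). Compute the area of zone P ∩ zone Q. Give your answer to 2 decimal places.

The intersection is the polygon with vertices (8,5.5), (5,4), (3.4,8), (5,8), (8,6.5).
By the shoelace formula its area is 10.70.

10.70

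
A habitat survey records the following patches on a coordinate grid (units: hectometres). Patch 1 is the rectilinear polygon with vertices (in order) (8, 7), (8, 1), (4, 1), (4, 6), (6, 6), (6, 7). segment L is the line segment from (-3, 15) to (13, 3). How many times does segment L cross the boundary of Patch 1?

2

The segment meets the boundary at (8,6.75), (7.667,7).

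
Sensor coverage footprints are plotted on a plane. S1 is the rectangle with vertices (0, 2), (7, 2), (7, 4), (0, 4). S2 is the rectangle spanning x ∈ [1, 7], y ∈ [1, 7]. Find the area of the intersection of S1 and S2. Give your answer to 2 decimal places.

12.00

|S1∩S2|: x∈[1,7], y∈[2,4] → 6·2 = 12.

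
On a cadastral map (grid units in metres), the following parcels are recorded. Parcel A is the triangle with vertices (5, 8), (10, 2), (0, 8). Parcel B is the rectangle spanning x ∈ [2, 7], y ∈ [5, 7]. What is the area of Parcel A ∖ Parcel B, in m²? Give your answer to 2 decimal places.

8.52

|Parcel A| = 15, |Parcel A∩Parcel B| = 6.4833.
|Parcel A ∖ Parcel B| = |Parcel A| − |Parcel A∩Parcel B| = 15 − 6.4833 = 8.52.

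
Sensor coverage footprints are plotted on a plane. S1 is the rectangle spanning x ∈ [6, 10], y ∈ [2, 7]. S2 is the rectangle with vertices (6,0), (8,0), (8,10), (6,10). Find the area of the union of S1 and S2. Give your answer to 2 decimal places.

30.00

By inclusion–exclusion:
Individual areas: |S1| = 20, |S2| = 20.
|S1∩S2|: x∈[6,8], y∈[2,7] → 2·5 = 10.
|S1 ∪ S2| = 40 − 10 = 30.00.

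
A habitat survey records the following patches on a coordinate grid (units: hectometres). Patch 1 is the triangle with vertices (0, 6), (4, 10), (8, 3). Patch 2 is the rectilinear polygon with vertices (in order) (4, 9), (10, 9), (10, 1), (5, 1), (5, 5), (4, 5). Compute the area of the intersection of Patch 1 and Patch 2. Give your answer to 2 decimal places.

10.03

The intersection is the polygon with vertices (8,3), (5,4.125), (5,5), (4,5), (4,9), (4.571,9).
By the shoelace formula its area is 10.03.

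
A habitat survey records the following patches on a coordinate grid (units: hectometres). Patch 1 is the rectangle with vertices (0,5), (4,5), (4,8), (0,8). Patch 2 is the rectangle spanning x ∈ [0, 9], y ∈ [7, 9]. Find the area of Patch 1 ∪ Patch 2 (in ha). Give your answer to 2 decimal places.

By inclusion–exclusion:
Individual areas: |Patch 1| = 12, |Patch 2| = 18.
|Patch 1∩Patch 2|: x∈[0,4], y∈[7,8] → 4·1 = 4.
|Patch 1 ∪ Patch 2| = 30 − 4 = 26.00.

26.00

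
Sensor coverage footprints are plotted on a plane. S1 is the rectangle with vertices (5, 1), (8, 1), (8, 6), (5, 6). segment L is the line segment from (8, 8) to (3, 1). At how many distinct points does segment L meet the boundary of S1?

2

The segment meets the boundary at (6.571,6), (5,3.8).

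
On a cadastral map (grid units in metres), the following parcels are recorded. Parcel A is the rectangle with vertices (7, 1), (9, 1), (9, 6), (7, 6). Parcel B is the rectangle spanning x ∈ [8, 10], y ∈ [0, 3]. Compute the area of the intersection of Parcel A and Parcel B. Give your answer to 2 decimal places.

|Parcel A∩Parcel B|: x∈[8,9], y∈[1,3] → 1·2 = 2.

2.00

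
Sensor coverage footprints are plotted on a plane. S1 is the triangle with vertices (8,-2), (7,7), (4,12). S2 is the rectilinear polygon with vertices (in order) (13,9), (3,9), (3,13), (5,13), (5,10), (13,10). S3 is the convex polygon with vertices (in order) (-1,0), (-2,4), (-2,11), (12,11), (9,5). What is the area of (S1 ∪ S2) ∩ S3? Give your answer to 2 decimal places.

|S1 ∪ S2| = 25.619.
|(S1 ∪ S2) ∩ S3| = 16.81.

16.81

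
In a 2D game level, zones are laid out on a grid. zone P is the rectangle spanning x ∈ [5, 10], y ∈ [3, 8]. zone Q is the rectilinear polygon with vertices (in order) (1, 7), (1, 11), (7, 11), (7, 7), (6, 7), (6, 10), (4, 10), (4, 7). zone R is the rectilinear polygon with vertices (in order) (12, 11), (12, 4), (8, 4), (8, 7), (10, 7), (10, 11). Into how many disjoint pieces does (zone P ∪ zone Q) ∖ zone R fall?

(zone P ∪ zone Q) ∖ zone R is a single connected region.

1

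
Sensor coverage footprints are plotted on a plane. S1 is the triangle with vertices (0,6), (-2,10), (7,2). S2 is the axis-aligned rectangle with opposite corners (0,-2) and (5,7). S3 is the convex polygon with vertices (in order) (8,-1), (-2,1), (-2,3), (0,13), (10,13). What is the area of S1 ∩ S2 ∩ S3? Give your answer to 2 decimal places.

6.30

The intersection is the polygon with vertices (5,3.143), (0,6), (0,7), (1.375,7), (5,3.778).
By the shoelace formula its area is 6.30.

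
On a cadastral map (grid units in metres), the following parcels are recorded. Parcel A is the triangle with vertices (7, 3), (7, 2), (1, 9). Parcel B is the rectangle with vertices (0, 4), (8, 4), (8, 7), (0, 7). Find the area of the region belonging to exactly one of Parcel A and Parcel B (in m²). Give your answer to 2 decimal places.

|Parcel A| = 3, |Parcel B| = 24, |Parcel A∩Parcel B| = 1.5.
|Parcel A △ Parcel B| = |Parcel A| + |Parcel B| − 2·|Parcel A∩Parcel B| = 3 + 24 − 3 = 24.00.

24.00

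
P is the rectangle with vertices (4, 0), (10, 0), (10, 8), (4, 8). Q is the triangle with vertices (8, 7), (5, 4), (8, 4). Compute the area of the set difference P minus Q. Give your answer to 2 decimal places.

|P| = 48, |P∩Q| = 4.5.
|P ∖ Q| = |P| − |P∩Q| = 48 − 4.5 = 43.50.

43.50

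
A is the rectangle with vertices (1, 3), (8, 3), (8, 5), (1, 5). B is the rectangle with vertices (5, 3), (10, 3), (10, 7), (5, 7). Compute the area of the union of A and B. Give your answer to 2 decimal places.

By inclusion–exclusion:
Individual areas: |A| = 14, |B| = 20.
|A∩B|: x∈[5,8], y∈[3,5] → 3·2 = 6.
|A ∪ B| = 34 − 6 = 28.00.

28.00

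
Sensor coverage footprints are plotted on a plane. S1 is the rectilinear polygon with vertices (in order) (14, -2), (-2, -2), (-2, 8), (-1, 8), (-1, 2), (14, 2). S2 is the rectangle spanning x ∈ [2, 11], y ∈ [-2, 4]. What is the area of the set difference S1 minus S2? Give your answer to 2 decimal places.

|S1| = 70, |S1∩S2| = 36.
|S1 ∖ S2| = |S1| − |S1∩S2| = 70 − 36 = 34.00.

34.00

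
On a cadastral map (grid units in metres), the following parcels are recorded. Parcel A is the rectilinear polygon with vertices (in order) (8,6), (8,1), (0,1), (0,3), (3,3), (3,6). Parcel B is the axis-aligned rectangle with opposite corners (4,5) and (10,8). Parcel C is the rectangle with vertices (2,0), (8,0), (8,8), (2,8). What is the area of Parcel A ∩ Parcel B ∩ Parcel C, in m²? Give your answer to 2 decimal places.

4.00

The intersection is the polygon with vertices (4,5), (4,6), (8,6), (8,5).
By the shoelace formula its area is 4.00.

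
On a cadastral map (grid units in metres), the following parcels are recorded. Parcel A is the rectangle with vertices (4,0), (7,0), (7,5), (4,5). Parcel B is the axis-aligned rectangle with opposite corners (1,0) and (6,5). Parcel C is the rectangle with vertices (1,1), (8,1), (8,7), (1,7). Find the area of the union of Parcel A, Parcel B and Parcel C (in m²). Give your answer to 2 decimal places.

By inclusion–exclusion:
Individual areas: |Parcel A| = 15, |Parcel B| = 25, |Parcel C| = 42.
|Parcel A∩Parcel B|: x∈[4,6], y∈[0,5] → 2·5 = 10.
|Parcel A∩Parcel C|: x∈[4,7], y∈[1,5] → 3·4 = 12.
|Parcel B∩Parcel C|: x∈[1,6], y∈[1,5] → 5·4 = 20.
|Parcel A∩Parcel B∩Parcel C| = 8.
|Parcel A ∪ Parcel B ∪ Parcel C| = 82 − 42 + 8 = 48.00.

48.00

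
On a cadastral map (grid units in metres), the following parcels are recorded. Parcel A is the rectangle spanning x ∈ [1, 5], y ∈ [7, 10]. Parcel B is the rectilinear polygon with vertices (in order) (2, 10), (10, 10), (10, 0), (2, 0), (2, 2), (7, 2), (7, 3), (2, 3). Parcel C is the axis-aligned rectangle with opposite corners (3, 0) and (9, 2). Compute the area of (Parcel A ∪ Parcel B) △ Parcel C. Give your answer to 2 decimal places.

|Parcel A ∪ Parcel B| = 78.
|(Parcel A ∪ Parcel B) ∩ Parcel C| = 12.
|(Parcel A ∪ Parcel B) △ Parcel C| = 78 + 12 − 24 = 66.00.

66.00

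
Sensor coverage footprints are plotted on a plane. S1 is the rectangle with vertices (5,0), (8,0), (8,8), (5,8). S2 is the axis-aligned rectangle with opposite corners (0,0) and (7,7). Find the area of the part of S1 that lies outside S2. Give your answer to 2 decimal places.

|S1∩S2|: x∈[5,7], y∈[0,7] → 2·7 = 14.
|S1| = 24.
|S1 ∖ S2| = |S1| − |S1∩S2| = 24 − 14 = 10.00.

10.00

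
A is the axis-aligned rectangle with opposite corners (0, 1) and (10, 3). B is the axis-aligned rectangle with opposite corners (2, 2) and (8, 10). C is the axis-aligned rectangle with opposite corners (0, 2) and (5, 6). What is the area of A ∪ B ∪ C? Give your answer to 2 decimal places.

68.00

By inclusion–exclusion:
Individual areas: |A| = 20, |B| = 48, |C| = 20.
|A∩B|: x∈[2,8], y∈[2,3] → 6·1 = 6.
|A∩C|: x∈[0,5], y∈[2,3] → 5·1 = 5.
|B∩C|: x∈[2,5], y∈[2,6] → 3·4 = 12.
|A∩B∩C| = 3.
|A ∪ B ∪ C| = 88 − 23 + 3 = 68.00.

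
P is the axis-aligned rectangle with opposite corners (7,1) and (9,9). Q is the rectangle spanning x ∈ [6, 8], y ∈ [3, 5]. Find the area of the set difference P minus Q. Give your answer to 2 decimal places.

14.00

|P∩Q|: x∈[7,8], y∈[3,5] → 1·2 = 2.
|P| = 16.
|P ∖ Q| = |P| − |P∩Q| = 16 − 2 = 14.00.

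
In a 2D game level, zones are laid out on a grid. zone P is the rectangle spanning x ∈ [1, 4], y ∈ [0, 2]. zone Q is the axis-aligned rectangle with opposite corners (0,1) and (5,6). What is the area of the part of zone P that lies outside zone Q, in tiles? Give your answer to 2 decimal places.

|zone P∩zone Q|: x∈[1,4], y∈[1,2] → 3·1 = 3.
|zone P| = 6.
|zone P ∖ zone Q| = |zone P| − |zone P∩zone Q| = 6 − 3 = 3.00.

3.00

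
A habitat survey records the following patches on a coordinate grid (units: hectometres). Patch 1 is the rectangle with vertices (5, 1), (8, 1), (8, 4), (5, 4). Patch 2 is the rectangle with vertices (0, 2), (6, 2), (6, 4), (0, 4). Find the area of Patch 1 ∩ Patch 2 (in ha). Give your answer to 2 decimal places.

|Patch 1∩Patch 2|: x∈[5,6], y∈[2,4] → 1·2 = 2.

2.00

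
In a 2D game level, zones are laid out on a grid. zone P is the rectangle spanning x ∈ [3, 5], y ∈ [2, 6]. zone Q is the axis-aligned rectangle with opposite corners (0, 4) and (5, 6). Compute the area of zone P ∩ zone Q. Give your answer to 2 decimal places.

4.00

|zone P∩zone Q|: x∈[3,5], y∈[4,6] → 2·2 = 4.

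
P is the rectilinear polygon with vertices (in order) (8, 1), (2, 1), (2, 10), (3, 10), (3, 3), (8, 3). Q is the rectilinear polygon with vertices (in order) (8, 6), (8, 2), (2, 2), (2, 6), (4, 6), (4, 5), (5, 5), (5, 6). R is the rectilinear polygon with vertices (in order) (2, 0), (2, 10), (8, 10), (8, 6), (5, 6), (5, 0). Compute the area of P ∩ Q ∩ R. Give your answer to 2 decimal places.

The intersection is the polygon with vertices (3,6), (3,3), (5,3), (5,2), (2,2), (2,6).
By the shoelace formula its area is 6.00.

6.00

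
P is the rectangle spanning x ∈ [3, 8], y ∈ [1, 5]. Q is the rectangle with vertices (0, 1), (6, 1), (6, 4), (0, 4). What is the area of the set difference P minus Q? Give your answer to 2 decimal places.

|P∩Q|: x∈[3,6], y∈[1,4] → 3·3 = 9.
|P| = 20.
|P ∖ Q| = |P| − |P∩Q| = 20 − 9 = 11.00.

11.00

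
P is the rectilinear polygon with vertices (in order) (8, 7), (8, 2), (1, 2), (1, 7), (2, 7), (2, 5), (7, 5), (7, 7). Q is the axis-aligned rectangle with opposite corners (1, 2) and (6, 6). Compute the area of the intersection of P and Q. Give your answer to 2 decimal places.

The intersection is the polygon with vertices (1,2), (1,6), (2,6), (2,5), (6,5), (6,2).
By the shoelace formula its area is 16.00.

16.00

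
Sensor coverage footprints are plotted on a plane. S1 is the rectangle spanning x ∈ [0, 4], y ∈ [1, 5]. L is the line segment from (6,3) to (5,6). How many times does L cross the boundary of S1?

0

The segment lies entirely outside S1 and never meets its boundary.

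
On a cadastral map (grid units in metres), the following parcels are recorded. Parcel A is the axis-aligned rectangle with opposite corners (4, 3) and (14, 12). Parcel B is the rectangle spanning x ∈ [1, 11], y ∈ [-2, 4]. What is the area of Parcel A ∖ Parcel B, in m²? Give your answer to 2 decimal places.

83.00

|Parcel A∩Parcel B|: x∈[4,11], y∈[3,4] → 7·1 = 7.
|Parcel A| = 90.
|Parcel A ∖ Parcel B| = |Parcel A| − |Parcel A∩Parcel B| = 90 − 7 = 83.00.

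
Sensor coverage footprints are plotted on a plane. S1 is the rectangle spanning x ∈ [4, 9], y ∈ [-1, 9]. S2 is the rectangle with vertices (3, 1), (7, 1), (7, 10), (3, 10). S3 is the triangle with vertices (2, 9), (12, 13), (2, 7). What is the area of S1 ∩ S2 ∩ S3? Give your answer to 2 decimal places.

0.53

The intersection is the polygon with vertices (5.333,9), (4,8.2), (4,9).
By the shoelace formula its area is 0.53.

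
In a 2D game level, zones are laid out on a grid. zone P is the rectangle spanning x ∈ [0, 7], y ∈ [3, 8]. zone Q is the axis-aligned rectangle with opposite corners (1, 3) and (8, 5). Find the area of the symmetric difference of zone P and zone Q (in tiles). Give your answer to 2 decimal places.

|zone P∩zone Q|: x∈[1,7], y∈[3,5] → 6·2 = 12.
|zone P △ zone Q| = |zone P| + |zone Q| − 2·|zone P∩zone Q| = 35 + 14 − 24 = 25.00.

25.00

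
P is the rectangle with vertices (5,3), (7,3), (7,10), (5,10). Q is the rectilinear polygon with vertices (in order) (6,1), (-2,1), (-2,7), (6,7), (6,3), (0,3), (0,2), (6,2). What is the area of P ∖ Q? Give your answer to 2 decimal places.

|P| = 14, |P∩Q| = 4.
|P ∖ Q| = |P| − |P∩Q| = 14 − 4 = 10.00.

10.00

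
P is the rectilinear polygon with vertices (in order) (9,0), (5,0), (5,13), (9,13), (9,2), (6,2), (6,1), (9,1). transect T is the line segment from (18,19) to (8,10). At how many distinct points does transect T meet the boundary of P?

The segment meets the boundary at (9,10.9).

1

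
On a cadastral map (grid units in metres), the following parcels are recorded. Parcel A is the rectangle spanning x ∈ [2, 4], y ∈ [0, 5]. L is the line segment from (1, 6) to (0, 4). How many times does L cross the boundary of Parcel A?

0

The segment lies entirely outside Parcel A and never meets its boundary.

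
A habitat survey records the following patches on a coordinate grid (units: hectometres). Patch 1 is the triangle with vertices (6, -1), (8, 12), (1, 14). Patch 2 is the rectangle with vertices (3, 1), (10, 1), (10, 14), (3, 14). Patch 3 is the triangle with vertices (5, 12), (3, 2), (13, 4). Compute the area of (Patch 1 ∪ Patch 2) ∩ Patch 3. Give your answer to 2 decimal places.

The region (Patch 1 ∪ Patch 2) ∩ Patch 3 is the polygon with vertices (10,3.4), (3,2), (5,12), (10,7).
By the shoelace formula its area is 42.60.

42.60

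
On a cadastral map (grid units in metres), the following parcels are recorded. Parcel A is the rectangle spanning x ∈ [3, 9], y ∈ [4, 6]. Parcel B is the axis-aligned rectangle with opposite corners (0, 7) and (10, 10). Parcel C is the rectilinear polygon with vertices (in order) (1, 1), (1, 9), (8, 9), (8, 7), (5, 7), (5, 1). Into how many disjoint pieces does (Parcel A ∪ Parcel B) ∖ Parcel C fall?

2

(Parcel A ∪ Parcel B) ∖ Parcel C splits into 2 disjoint pieces (area 8, area 16).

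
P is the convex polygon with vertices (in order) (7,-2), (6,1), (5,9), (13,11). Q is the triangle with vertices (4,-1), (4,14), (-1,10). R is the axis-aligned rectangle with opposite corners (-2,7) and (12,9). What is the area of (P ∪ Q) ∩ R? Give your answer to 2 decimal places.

|P ∪ Q| = 86.
|(P ∪ Q) ∩ R| = 21.16.

21.16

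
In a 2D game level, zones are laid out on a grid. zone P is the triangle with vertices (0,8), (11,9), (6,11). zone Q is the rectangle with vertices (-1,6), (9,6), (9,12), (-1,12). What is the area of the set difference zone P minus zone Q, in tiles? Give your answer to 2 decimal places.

0.98

|zone P| = 13.5, |zone P∩zone Q| = 12.5182.
|zone P ∖ zone Q| = |zone P| − |zone P∩zone Q| = 13.5 − 12.5182 = 0.98.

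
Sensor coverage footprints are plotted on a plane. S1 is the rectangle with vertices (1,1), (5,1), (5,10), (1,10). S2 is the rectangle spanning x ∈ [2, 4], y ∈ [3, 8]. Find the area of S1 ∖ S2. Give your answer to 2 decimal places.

26.00

|S1∩S2|: x∈[2,4], y∈[3,8] → 2·5 = 10.
|S1| = 36.
|S1 ∖ S2| = |S1| − |S1∩S2| = 36 − 10 = 26.00.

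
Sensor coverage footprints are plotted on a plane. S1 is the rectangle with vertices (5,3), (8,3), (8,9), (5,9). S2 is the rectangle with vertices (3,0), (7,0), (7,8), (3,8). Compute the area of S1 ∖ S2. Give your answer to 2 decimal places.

|S1∩S2|: x∈[5,7], y∈[3,8] → 2·5 = 10.
|S1| = 18.
|S1 ∖ S2| = |S1| − |S1∩S2| = 18 − 10 = 8.00.

8.00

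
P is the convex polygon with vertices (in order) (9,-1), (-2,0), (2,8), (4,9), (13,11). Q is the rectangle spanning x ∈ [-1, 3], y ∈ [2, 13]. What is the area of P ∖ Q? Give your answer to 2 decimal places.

|P| = 108.5, |P∩Q| = 15.25.
|P ∖ Q| = |P| − |P∩Q| = 108.5 − 15.25 = 93.25.

93.25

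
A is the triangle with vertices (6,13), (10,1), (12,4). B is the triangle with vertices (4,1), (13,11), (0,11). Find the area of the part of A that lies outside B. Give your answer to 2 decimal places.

11.99

|A| = 18, |A∩B| = 6.013.
|A ∖ B| = |A| − |A∩B| = 18 − 6.013 = 11.99.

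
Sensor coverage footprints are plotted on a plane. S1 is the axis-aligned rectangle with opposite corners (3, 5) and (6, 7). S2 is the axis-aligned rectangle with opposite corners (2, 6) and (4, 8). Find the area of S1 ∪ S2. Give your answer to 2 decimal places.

9.00

By inclusion–exclusion:
Individual areas: |S1| = 6, |S2| = 4.
|S1∩S2|: x∈[3,4], y∈[6,7] → 1·1 = 1.
|S1 ∪ S2| = 10 − 1 = 9.00.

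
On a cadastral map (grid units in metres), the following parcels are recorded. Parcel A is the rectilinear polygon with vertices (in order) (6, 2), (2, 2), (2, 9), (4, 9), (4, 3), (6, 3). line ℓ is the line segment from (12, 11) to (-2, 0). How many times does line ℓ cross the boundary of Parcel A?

2

The segment meets the boundary at (2,3.143), (4,4.714).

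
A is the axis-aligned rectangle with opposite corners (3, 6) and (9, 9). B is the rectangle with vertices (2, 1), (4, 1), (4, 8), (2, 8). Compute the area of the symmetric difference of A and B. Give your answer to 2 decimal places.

|A∩B|: x∈[3,4], y∈[6,8] → 1·2 = 2.
|A △ B| = |A| + |B| − 2·|A∩B| = 18 + 14 − 4 = 28.00.

28.00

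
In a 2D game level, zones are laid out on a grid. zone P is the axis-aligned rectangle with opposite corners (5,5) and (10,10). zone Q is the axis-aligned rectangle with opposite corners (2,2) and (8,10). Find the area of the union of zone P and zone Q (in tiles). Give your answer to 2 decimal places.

By inclusion–exclusion:
Individual areas: |zone P| = 25, |zone Q| = 48.
|zone P∩zone Q|: x∈[5,8], y∈[5,10] → 3·5 = 15.
|zone P ∪ zone Q| = 73 − 15 = 58.00.

58.00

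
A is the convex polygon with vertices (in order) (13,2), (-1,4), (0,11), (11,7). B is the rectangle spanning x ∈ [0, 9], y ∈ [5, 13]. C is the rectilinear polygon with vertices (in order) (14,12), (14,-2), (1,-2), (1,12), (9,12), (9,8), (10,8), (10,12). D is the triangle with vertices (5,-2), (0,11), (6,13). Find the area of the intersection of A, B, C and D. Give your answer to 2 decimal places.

19.85

The intersection is the polygon with vertices (2.308,5), (1,8.4), (1,10.636), (5.728,8.917), (5.467,5).
By the shoelace formula its area is 19.85.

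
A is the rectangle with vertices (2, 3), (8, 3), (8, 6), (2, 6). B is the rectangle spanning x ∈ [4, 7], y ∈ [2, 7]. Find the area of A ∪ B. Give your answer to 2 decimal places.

By inclusion–exclusion:
Individual areas: |A| = 18, |B| = 15.
|A∩B|: x∈[4,7], y∈[3,6] → 3·3 = 9.
|A ∪ B| = 33 − 9 = 24.00.

24.00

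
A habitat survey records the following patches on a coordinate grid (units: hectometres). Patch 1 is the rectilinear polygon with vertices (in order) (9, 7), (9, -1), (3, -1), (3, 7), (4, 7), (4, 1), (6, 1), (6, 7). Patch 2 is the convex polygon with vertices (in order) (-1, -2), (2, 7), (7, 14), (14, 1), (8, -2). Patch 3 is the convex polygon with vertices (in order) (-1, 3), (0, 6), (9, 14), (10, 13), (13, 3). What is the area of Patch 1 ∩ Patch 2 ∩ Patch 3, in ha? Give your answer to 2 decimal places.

16.00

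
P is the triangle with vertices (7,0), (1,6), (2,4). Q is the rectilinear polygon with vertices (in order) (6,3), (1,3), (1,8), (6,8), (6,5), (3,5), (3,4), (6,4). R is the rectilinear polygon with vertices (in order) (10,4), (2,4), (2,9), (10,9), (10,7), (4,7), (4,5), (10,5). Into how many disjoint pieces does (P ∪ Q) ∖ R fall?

2

(P ∪ Q) ∖ R splits into 2 disjoint pieces (area 10.125, area 4).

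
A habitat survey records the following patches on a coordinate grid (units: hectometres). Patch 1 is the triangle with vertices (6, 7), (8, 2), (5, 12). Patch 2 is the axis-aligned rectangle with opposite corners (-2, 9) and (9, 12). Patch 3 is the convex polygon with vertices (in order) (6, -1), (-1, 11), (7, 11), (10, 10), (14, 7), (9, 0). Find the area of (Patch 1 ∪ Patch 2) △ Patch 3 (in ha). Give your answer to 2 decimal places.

97.12

|Patch 1 ∪ Patch 2| = 35.05.
|(Patch 1 ∪ Patch 2) ∩ Patch 3| = 20.2167.
|(Patch 1 ∪ Patch 2) △ Patch 3| = 35.05 + 102.5 − 40.4333 = 97.12.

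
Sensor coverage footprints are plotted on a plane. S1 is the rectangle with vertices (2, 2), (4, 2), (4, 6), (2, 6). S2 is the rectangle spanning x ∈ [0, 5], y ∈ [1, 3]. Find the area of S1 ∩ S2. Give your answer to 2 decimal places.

2.00

|S1∩S2|: x∈[2,4], y∈[2,3] → 2·1 = 2.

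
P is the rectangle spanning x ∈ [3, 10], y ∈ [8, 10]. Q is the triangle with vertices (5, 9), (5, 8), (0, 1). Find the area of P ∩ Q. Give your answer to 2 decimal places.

0.31

The intersection is the polygon with vertices (4.375,8), (5,9), (5,8).
By the shoelace formula its area is 0.31.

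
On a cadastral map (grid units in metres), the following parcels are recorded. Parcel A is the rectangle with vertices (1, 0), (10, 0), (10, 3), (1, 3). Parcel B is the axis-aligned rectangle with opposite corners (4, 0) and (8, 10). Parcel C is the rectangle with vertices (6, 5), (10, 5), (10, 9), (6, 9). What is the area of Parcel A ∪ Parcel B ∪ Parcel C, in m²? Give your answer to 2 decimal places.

By inclusion–exclusion:
Individual areas: |Parcel A| = 27, |Parcel B| = 40, |Parcel C| = 16.
|Parcel A∩Parcel B|: x∈[4,8], y∈[0,3] → 4·3 = 12.
|Parcel A∩Parcel C| = 0 (no overlap).
|Parcel B∩Parcel C|: x∈[6,8], y∈[5,9] → 2·4 = 8.
|Parcel A∩Parcel B∩Parcel C| = 0.
|Parcel A ∪ Parcel B ∪ Parcel C| = 83 − 20 + 0 = 63.00.

63.00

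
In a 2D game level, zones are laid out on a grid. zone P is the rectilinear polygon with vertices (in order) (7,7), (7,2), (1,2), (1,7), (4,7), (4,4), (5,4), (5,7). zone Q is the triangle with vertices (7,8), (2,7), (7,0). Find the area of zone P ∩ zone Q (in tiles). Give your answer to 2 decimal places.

13.09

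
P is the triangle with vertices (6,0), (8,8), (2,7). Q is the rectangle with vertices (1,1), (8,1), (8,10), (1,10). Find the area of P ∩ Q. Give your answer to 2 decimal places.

22.59

The intersection is the polygon with vertices (6.25,1), (5.429,1), (2,7), (8,8).
By the shoelace formula its area is 22.59.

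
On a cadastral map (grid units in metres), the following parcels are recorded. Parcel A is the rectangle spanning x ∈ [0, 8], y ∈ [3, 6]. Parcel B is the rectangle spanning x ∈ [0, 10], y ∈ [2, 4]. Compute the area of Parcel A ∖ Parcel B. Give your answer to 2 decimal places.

16.00

|Parcel A∩Parcel B|: x∈[0,8], y∈[3,4] → 8·1 = 8.
|Parcel A| = 24.
|Parcel A ∖ Parcel B| = |Parcel A| − |Parcel A∩Parcel B| = 24 − 8 = 16.00.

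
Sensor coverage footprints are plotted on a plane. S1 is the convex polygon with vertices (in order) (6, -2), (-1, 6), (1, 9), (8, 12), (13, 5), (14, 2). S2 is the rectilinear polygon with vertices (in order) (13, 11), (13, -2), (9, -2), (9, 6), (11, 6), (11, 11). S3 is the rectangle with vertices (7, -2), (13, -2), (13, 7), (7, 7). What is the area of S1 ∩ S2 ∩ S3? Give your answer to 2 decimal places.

22.57

The intersection is the polygon with vertices (13,1.5), (9,-0.5), (9,6), (11,6), (11,7), (11.571,7), (13,5).
By the shoelace formula its area is 22.57.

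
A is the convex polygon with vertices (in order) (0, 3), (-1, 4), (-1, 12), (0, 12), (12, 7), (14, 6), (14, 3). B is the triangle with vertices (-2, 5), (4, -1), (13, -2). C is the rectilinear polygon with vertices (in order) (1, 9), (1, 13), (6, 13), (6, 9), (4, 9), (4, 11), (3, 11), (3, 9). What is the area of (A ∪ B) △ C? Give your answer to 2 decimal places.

121.15

|A ∪ B| = 115.481.
|(A ∪ B) ∩ C| = 6.1667.
|(A ∪ B) △ C| = 115.481 + 18 − 12.3333 = 121.15.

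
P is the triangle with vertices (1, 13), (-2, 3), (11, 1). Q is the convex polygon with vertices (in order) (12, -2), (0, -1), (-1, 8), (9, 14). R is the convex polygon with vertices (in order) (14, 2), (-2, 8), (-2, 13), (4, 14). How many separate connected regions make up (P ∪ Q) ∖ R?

2

(P ∪ Q) ∖ R splits into 2 disjoint pieces (area 14.3548, area 82.8028).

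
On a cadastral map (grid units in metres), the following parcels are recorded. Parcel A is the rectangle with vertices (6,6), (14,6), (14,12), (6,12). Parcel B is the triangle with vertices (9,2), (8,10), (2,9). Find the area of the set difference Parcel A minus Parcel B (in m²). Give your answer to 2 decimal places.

39.33

|Parcel A| = 48, |Parcel A∩Parcel B| = 8.6667.
|Parcel A ∖ Parcel B| = |Parcel A| − |Parcel A∩Parcel B| = 48 − 8.6667 = 39.33.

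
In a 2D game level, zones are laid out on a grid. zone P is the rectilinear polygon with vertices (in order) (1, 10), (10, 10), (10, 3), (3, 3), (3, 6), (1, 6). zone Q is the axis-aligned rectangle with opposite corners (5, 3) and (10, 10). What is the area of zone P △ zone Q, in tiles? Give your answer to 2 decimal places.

22.00

|zone P| = 57, |zone Q| = 35, |zone P∩zone Q| = 35.
|zone P △ zone Q| = |zone P| + |zone Q| − 2·|zone P∩zone Q| = 57 + 35 − 70 = 22.00.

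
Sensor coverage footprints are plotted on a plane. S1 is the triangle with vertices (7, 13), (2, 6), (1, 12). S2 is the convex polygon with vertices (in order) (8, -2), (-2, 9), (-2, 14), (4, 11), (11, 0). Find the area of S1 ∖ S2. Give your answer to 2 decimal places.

|S1| = 18.5, |S1∩S2| = 12.0769.
|S1 ∖ S2| = |S1| − |S1∩S2| = 18.5 − 12.0769 = 6.42.

6.42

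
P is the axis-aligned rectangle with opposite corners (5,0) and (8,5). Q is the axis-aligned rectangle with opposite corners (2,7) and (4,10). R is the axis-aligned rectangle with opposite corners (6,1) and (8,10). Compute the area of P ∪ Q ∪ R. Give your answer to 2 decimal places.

By inclusion–exclusion:
Individual areas: |P| = 15, |Q| = 6, |R| = 18.
|P∩Q| = 0 (no overlap).
|P∩R|: x∈[6,8], y∈[1,5] → 2·4 = 8.
|Q∩R| = 0 (no overlap).
|P∩Q∩R| = 0.
|P ∪ Q ∪ R| = 39 − 8 + 0 = 31.00.

31.00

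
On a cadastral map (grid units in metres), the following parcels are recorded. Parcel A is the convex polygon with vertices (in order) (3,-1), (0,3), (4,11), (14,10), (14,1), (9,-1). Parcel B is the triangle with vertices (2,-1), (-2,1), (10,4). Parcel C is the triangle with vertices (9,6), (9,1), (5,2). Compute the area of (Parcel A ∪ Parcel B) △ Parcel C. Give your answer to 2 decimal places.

|Parcel A ∪ Parcel B| = 141.5767.
|(Parcel A ∪ Parcel B) ∩ Parcel C| = 10.
|(Parcel A ∪ Parcel B) △ Parcel C| = 141.5767 + 10 − 20 = 131.58.

131.58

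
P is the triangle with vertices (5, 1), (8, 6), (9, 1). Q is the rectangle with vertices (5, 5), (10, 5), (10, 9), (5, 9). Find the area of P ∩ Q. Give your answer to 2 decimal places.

0.40

The intersection is the polygon with vertices (8,6), (8.2,5), (7.4,5).
By the shoelace formula its area is 0.40.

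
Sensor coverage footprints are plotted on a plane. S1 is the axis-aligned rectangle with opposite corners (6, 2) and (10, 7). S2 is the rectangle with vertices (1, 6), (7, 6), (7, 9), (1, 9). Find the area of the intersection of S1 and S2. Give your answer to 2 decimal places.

1.00

|S1∩S2|: x∈[6,7], y∈[6,7] → 1·1 = 1.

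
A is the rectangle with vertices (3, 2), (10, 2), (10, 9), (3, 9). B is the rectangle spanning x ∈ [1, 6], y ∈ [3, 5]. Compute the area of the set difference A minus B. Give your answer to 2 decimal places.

|A∩B|: x∈[3,6], y∈[3,5] → 3·2 = 6.
|A| = 49.
|A ∖ B| = |A| − |A∩B| = 49 − 6 = 43.00.

43.00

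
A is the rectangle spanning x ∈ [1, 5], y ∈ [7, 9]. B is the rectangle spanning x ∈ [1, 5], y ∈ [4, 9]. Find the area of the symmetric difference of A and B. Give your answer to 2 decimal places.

|A∩B|: x∈[1,5], y∈[7,9] → 4·2 = 8.
|A △ B| = |A| + |B| − 2·|A∩B| = 8 + 20 − 16 = 12.00.

12.00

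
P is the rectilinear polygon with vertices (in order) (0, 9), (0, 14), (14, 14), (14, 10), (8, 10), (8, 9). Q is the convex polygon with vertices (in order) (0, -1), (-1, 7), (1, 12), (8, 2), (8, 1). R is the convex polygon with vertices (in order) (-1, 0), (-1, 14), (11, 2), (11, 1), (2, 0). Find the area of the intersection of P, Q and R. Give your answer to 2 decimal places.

The intersection is the polygon with vertices (1,12), (3.1,9), (0,9), (0,9.5).
By the shoelace formula its area is 4.90.

4.90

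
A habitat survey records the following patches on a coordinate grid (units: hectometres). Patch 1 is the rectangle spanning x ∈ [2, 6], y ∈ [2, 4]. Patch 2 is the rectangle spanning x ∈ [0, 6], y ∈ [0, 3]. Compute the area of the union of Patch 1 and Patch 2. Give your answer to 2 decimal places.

By inclusion–exclusion:
Individual areas: |Patch 1| = 8, |Patch 2| = 18.
|Patch 1∩Patch 2|: x∈[2,6], y∈[2,3] → 4·1 = 4.
|Patch 1 ∪ Patch 2| = 26 − 4 = 22.00.

22.00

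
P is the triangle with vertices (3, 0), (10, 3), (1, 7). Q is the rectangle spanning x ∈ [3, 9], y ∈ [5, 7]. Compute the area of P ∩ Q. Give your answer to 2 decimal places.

The intersection is the polygon with vertices (5.5,5), (3,5), (3,6.111).
By the shoelace formula its area is 1.39.

1.39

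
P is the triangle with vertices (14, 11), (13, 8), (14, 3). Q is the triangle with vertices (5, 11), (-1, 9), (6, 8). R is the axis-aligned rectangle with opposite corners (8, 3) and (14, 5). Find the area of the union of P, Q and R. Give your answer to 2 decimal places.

25.60

By inclusion–exclusion:
Individual areas: |P| = 4, |Q| = 10, |R| = 12.
|P∩Q| = 0.
|P∩R| = 0.4.
|Q∩R| = 0.
|P∩Q∩R| = 0.
|P ∪ Q ∪ R| = 26 − 0.4 + 0 = 25.60.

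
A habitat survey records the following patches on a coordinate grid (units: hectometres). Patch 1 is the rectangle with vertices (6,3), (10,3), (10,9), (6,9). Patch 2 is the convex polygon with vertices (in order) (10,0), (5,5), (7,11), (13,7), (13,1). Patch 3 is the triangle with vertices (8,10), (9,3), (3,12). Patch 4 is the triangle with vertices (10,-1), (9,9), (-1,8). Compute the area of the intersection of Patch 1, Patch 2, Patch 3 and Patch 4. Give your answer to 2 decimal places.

8.18

The intersection is the polygon with vertices (6.241,8.724), (8.155,8.915), (9,3), (6,7.5), (6,8).
By the shoelace formula its area is 8.18.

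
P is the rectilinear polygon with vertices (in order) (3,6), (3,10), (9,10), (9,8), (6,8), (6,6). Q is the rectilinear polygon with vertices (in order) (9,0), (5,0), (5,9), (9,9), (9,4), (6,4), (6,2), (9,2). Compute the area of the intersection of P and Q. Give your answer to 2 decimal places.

The intersection is the polygon with vertices (9,8), (6,8), (6,6), (5,6), (5,9), (9,9).
By the shoelace formula its area is 6.00.

6.00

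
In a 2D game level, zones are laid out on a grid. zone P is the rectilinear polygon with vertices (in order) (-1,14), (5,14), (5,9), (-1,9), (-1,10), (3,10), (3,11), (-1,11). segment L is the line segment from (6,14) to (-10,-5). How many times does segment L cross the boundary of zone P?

4

The segment meets the boundary at (1.789,9), (2.632,10), (3,10.438), (5,12.812).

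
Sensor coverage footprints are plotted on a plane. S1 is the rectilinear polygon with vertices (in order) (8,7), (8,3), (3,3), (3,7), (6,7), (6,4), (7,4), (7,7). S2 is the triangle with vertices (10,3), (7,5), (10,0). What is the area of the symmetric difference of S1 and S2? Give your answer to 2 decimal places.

20.50

|S1| = 17, |S2| = 4.5, |S1∩S2| = 0.5.
|S1 △ S2| = |S1| + |S2| − 2·|S1∩S2| = 17 + 4.5 − 1 = 20.50.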